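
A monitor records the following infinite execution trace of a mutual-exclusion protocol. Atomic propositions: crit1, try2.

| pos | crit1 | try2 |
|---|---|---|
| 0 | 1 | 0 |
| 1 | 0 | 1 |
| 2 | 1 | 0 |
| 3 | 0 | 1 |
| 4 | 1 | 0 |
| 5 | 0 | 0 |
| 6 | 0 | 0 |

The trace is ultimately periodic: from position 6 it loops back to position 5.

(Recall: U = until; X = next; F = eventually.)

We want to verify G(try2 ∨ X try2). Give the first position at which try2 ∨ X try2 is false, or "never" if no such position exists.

4

Check try2 ∨ X try2 at each position in order: 0 ✓, 1 ✓, 2 ✓, 3 ✓.
At position 4 the labels are {crit1} and the next position 5 has {}, so try2 ∨ X try2 is false there. This is the first violation.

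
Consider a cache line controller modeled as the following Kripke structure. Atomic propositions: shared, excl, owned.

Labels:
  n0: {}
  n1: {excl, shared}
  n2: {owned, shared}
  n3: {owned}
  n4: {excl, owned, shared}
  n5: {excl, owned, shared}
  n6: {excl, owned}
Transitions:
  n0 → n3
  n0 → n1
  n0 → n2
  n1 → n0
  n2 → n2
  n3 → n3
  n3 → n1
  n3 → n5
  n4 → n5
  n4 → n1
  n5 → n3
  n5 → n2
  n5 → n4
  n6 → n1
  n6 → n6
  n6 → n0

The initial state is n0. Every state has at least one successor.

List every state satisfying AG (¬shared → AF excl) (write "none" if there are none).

{n2}

States satisfying ¬shared → AF excl: {n1, n2, n4, n5, n6}.
States satisfying AG (¬shared → AF excl): {n2}.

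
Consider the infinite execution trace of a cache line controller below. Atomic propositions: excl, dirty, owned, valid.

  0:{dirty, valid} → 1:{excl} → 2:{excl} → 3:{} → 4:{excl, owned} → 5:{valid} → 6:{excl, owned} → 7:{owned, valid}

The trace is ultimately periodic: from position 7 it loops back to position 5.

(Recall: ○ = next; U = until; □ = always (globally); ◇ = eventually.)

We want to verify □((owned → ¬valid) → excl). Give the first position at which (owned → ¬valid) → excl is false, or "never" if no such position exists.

At position 0 the labels are {dirty, valid}, so (owned → ¬valid) → excl is false there. This is the first violation.

0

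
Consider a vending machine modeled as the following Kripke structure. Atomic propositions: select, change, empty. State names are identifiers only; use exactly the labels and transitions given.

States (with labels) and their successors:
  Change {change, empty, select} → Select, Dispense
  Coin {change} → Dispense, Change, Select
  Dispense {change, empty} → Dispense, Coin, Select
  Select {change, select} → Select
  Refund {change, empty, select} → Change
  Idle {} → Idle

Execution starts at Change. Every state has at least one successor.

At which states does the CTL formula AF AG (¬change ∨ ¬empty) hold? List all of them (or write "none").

{Select, Idle}

States satisfying AG (¬change ∨ ¬empty): {Select, Idle}.
States satisfying AF AG (¬change ∨ ¬empty): {Select, Idle}.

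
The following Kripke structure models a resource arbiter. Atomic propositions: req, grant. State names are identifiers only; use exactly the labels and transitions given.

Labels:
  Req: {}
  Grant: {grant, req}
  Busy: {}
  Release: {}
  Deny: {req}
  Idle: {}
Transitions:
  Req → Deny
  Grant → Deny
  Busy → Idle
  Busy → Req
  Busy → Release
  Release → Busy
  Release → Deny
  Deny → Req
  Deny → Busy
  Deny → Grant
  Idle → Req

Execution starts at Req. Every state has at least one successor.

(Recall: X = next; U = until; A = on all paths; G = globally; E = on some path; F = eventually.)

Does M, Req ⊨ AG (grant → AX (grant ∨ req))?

States satisfying grant → AX (grant ∨ req): {Req, Grant, Busy, Release, Deny, Idle}.
States satisfying AG (grant → AX (grant ∨ req)): {Req, Grant, Busy, Release, Deny, Idle}.
Every state reachable from Req satisfies grant → AX (grant ∨ req).
Req ∈ Sat(AG (grant → AX (grant ∨ req))).

Satisfied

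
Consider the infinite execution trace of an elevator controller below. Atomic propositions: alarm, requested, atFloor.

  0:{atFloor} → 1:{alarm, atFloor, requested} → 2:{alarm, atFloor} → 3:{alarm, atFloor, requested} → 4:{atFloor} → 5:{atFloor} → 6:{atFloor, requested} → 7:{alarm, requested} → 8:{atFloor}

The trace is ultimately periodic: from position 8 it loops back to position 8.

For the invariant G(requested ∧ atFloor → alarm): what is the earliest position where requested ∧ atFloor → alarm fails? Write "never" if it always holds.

6

Check requested ∧ atFloor → alarm at each position in order: 0 ✓, 1 ✓, 2 ✓, 3 ✓, 4 ✓, 5 ✓.
At position 6 the labels are {atFloor, requested}, so requested ∧ atFloor → alarm is false there. This is the first violation.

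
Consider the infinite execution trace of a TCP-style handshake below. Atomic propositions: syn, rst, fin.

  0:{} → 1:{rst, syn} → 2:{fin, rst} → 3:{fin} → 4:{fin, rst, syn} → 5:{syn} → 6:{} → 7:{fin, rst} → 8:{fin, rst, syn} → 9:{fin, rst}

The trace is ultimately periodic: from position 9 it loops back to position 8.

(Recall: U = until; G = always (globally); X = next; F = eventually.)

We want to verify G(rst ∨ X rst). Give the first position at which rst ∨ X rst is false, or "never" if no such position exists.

5

Check rst ∨ X rst at each position in order: 0 ✓, 1 ✓, 2 ✓, 3 ✓, 4 ✓.
At position 5 the labels are {syn} and the next position 6 has {}, so rst ∨ X rst is false there. This is the first violation.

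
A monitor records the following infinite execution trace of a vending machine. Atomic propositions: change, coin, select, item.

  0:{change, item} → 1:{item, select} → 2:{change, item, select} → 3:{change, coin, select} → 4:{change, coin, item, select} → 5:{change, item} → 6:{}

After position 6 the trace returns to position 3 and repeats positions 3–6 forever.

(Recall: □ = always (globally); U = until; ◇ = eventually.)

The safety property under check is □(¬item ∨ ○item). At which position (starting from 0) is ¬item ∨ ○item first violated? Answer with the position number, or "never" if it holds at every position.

2

Check ¬item ∨ ○item at each position in order: 0 ✓, 1 ✓.
At position 2 the labels are {change, item, select} and the next position 3 has {change, coin, select}, so ¬item ∨ ○item is false there. This is the first violation.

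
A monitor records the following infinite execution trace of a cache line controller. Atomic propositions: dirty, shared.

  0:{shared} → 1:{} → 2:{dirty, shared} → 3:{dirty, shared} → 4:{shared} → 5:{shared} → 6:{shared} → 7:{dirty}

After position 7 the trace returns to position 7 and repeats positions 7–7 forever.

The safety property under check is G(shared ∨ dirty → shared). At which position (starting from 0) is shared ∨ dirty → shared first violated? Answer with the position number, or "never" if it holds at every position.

Check shared ∨ dirty → shared at each position in order: 0 ✓, 1 ✓, 2 ✓, 3 ✓, 4 ✓, 5 ✓, 6 ✓.
At position 7 the labels are {dirty}, so shared ∨ dirty → shared is false there. This is the first violation.

7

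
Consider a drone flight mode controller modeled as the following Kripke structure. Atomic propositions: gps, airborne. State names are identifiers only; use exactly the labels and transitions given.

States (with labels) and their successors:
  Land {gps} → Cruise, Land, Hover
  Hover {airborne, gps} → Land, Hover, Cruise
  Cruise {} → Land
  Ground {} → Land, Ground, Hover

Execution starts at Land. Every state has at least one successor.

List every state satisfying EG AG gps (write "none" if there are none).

none

States satisfying AG gps: ∅.
States satisfying EG AG gps: ∅.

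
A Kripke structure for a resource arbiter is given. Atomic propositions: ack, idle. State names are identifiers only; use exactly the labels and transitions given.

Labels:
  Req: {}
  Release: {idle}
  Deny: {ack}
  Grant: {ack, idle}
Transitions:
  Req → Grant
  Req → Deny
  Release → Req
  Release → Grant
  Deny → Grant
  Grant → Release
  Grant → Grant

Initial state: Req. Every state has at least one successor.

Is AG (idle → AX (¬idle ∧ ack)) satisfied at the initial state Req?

No

States satisfying idle → AX (¬idle ∧ ack): {Req, Deny}.
States satisfying AG (idle → AX (¬idle ∧ ack)): ∅.
Grant is reachable from Req and violates idle → AX (¬idle ∧ ack), so AG fails at Req.
Req ∉ Sat(AG (idle → AX (¬idle ∧ ack))).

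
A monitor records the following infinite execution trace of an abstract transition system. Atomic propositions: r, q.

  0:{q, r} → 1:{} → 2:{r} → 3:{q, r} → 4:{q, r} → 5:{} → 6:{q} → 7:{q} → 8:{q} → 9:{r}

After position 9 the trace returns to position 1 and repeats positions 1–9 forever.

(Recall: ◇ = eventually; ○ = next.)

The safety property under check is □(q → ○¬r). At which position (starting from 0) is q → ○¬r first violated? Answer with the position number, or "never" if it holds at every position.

3

Check q → ○¬r at each position in order: 0 ✓, 1 ✓, 2 ✓.
At position 3 the labels are {q, r} and the next position 4 has {q, r}, so q → ○¬r is false there. This is the first violation.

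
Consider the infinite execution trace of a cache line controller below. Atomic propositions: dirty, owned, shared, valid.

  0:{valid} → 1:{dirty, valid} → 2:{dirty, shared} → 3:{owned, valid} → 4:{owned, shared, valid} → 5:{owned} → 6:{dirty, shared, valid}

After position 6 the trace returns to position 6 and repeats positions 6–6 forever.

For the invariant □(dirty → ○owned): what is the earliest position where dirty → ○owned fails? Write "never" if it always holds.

Check dirty → ○owned at each position in order: 0 ✓.
At position 1 the labels are {dirty, valid} and the next position 2 has {dirty, shared}, so dirty → ○owned is false there. This is the first violation.

1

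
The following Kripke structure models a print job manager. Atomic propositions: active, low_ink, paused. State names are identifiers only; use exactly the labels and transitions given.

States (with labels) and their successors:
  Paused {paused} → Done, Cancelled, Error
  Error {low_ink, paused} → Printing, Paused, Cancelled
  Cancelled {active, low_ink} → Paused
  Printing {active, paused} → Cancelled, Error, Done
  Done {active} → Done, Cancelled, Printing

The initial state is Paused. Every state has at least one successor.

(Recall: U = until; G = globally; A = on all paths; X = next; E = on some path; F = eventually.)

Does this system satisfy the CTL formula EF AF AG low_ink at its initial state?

States satisfying AF AG low_ink: ∅.
States satisfying EF AF AG low_ink: ∅.
No suitable path/successor from Paused witnesses the formula.
Paused ∉ Sat(EF AF AG low_ink).

Violated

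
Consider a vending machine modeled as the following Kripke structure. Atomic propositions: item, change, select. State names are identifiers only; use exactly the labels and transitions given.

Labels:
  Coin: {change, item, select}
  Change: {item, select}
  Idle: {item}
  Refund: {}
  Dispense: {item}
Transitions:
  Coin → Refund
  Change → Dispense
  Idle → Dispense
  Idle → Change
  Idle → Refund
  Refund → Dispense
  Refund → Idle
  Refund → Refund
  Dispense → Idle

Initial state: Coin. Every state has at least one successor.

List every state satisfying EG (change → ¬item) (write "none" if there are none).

States satisfying change → ¬item: {Change, Idle, Refund, Dispense}.
States satisfying EG (change → ¬item): {Change, Idle, Refund, Dispense}.

{Change, Idle, Refund, Dispense}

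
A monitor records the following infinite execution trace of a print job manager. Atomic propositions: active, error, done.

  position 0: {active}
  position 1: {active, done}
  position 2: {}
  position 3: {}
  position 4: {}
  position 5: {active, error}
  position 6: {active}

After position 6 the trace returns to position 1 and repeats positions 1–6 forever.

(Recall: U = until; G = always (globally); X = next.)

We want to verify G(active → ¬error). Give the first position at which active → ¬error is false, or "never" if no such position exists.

Check active → ¬error at each position in order: 0 ✓, 1 ✓, 2 ✓, 3 ✓, 4 ✓.
At position 5 the labels are {active, error}, so active → ¬error is false there. This is the first violation.

5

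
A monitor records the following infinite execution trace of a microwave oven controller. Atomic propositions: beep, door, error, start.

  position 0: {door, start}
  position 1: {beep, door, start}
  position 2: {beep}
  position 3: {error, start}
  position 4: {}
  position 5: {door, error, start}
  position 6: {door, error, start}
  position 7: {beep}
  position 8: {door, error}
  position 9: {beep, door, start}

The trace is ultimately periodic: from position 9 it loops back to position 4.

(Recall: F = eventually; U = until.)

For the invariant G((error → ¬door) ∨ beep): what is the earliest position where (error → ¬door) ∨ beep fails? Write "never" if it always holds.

Check (error → ¬door) ∨ beep at each position in order: 0 ✓, 1 ✓, 2 ✓, 3 ✓, 4 ✓.
At position 5 the labels are {door, error, start}, so (error → ¬door) ∨ beep is false there. This is the first violation.

5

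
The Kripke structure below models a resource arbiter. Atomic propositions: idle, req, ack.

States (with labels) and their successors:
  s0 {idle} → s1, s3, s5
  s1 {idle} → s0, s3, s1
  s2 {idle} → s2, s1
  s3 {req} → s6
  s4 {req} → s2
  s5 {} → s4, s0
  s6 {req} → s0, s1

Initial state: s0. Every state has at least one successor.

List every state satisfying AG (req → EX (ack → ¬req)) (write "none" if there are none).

{s0, s1, s2, s3, s4, s5, s6}

States satisfying req → EX (ack → ¬req): {s0, s1, s2, s3, s4, s5, s6}.
States satisfying AG (req → EX (ack → ¬req)): {s0, s1, s2, s3, s4, s5, s6}.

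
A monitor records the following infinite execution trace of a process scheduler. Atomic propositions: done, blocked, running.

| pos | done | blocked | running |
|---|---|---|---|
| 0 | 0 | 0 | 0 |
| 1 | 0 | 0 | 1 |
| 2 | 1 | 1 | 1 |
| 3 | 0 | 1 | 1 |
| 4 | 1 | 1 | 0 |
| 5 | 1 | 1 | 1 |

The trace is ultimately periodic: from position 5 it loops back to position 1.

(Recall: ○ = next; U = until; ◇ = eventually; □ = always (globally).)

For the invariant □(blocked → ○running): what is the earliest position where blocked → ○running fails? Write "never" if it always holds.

3

Check blocked → ○running at each position in order: 0 ✓, 1 ✓, 2 ✓.
At position 3 the labels are {blocked, running} and the next position 4 has {blocked, done}, so blocked → ○running is false there. This is the first violation.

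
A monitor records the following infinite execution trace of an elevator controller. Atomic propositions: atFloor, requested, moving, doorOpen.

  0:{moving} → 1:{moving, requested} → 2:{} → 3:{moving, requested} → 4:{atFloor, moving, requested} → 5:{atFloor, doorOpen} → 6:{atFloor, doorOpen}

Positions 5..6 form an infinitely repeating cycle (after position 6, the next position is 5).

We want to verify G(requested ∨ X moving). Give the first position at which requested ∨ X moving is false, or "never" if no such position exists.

Check requested ∨ X moving at each position in order: 0 ✓, 1 ✓, 2 ✓, 3 ✓, 4 ✓.
At position 5 the labels are {atFloor, doorOpen} and the next position 6 has {atFloor, doorOpen}, so requested ∨ X moving is false there. This is the first violation.

5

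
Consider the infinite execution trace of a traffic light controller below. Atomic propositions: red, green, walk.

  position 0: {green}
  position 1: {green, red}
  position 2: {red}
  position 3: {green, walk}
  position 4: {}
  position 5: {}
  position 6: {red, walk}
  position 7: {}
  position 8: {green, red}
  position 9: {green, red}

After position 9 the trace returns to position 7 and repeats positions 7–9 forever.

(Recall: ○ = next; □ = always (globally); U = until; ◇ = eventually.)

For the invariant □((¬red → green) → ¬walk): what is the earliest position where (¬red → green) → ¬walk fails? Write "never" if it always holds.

3

Check (¬red → green) → ¬walk at each position in order: 0 ✓, 1 ✓, 2 ✓.
At position 3 the labels are {green, walk}, so (¬red → green) → ¬walk is false there. This is the first violation.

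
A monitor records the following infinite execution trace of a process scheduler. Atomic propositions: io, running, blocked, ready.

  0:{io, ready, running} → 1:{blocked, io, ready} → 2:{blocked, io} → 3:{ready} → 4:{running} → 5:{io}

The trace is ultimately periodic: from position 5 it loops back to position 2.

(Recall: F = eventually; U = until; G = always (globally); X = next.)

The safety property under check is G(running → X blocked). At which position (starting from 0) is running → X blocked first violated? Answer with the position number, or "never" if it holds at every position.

4

Check running → X blocked at each position in order: 0 ✓, 1 ✓, 2 ✓, 3 ✓.
At position 4 the labels are {running} and the next position 5 has {io}, so running → X blocked is false there. This is the first violation.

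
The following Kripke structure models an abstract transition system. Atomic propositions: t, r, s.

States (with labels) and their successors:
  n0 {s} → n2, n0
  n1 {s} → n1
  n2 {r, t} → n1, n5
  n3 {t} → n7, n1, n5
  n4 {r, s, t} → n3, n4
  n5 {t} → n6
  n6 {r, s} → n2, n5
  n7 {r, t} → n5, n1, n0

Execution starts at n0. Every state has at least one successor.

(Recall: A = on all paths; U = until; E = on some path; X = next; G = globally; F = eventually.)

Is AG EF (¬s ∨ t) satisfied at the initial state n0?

States satisfying EF (¬s ∨ t): {n0, n2, n3, n4, n5, n6, n7}.
States satisfying AG EF (¬s ∨ t): ∅.
n1 is reachable from n0 and violates EF (¬s ∨ t), so AG fails at n0.
n0 ∉ Sat(AG EF (¬s ∨ t)).

Does not hold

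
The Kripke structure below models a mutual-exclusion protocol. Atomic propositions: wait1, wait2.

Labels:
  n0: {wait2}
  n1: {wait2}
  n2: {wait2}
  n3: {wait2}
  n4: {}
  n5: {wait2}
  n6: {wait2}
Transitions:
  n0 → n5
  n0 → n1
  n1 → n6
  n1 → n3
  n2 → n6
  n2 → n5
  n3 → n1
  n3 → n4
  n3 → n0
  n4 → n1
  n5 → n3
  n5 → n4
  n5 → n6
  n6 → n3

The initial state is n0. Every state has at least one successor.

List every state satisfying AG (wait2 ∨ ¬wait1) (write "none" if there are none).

States satisfying wait2 ∨ ¬wait1: {n0, n1, n2, n3, n4, n5, n6}.
States satisfying AG (wait2 ∨ ¬wait1): {n0, n1, n2, n3, n4, n5, n6}.

{n0, n1, n2, n3, n4, n5, n6}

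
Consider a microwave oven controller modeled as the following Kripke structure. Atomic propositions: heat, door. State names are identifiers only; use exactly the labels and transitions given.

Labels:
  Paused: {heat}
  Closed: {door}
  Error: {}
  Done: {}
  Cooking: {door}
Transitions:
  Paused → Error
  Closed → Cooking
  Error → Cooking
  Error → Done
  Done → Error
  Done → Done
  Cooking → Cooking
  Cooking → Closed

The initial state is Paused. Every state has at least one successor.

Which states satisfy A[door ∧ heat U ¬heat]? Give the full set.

{Closed, Error, Done, Cooking}

States satisfying door ∧ heat: ∅.
States satisfying ¬heat: {Closed, Error, Done, Cooking}.
States satisfying A[door ∧ heat U ¬heat]: {Closed, Error, Done, Cooking}.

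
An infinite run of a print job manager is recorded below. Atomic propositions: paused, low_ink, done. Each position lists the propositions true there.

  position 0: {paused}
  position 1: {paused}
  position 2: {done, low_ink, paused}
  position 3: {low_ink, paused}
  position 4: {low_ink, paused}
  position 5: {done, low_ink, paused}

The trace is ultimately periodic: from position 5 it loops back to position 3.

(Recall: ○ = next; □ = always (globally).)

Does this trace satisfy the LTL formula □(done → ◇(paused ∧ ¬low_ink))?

done → ◇(paused ∧ ¬low_ink) must hold at every position from 0 onward. It fails at position 2, so □(done → ◇(paused ∧ ¬low_ink)) is false.
Positions where done holds: 2, 5.
Check ◇(paused ∧ ¬low_ink) at each: 2→fails, 5→fails.

Does not hold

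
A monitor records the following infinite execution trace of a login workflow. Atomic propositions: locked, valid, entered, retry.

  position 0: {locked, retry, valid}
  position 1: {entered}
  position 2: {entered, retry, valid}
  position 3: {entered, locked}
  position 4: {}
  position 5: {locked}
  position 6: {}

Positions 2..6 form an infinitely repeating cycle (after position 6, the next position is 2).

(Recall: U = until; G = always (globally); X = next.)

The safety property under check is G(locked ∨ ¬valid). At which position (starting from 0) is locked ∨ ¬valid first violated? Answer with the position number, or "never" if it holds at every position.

Check locked ∨ ¬valid at each position in order: 0 ✓, 1 ✓.
At position 2 the labels are {entered, retry, valid}, so locked ∨ ¬valid is false there. This is the first violation.

2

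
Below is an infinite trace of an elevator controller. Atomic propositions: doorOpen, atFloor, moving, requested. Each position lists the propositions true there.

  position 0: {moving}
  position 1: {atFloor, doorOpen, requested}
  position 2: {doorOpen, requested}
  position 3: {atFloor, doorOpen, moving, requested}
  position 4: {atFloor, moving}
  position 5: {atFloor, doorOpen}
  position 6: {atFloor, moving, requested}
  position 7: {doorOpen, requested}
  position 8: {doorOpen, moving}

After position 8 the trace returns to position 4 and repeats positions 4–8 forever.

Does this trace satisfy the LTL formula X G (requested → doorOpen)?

Violated

The position after 0 is 1; G (requested → doorOpen) is false there.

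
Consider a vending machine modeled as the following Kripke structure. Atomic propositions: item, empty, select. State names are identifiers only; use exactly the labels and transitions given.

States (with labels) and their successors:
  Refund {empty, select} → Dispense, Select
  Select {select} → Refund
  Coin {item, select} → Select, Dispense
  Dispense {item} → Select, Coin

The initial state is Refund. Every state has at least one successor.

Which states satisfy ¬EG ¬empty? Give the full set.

{Refund, Select}

States satisfying ¬empty: {Select, Coin, Dispense}.
States satisfying EG ¬empty: {Coin, Dispense}.
States satisfying ¬EG ¬empty: {Refund, Select}.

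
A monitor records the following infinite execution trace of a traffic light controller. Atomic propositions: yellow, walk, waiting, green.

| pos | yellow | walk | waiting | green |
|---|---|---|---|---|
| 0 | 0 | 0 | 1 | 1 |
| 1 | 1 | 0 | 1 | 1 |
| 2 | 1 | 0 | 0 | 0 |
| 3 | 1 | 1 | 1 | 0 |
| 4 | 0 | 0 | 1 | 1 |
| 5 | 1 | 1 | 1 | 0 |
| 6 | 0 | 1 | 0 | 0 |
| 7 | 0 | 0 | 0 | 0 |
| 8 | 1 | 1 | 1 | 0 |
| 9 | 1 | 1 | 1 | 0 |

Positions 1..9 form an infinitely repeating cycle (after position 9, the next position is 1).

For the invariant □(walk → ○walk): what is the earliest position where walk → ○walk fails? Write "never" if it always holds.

Check walk → ○walk at each position in order: 0 ✓, 1 ✓, 2 ✓.
At position 3 the labels are {waiting, walk, yellow} and the next position 4 has {green, waiting}, so walk → ○walk is false there. This is the first violation.

3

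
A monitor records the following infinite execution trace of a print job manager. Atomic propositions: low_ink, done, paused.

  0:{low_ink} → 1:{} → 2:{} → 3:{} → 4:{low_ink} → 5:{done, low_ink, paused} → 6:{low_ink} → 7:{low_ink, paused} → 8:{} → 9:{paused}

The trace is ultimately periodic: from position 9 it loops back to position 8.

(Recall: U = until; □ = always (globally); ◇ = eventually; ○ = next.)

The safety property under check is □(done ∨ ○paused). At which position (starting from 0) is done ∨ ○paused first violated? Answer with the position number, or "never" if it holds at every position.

At position 0 the labels are {low_ink} and the next position 1 has {}, so done ∨ ○paused is false there. This is the first violation.

0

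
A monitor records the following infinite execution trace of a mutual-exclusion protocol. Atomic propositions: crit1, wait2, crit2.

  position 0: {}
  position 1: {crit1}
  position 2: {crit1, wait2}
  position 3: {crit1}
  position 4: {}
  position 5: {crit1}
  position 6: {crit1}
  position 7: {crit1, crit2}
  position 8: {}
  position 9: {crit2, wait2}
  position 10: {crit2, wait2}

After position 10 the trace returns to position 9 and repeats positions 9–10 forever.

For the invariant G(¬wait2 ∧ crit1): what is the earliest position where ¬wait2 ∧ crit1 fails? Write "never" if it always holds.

At position 0 the labels are {}, so ¬wait2 ∧ crit1 is false there. This is the first violation.

0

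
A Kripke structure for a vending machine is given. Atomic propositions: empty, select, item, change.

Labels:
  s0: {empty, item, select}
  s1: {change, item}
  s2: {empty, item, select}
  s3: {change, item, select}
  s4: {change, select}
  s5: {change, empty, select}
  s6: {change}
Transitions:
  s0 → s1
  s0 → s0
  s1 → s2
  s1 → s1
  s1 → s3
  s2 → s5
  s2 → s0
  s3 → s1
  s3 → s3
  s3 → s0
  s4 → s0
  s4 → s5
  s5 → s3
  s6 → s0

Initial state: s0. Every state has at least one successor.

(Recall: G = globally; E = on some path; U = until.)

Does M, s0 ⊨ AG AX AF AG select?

States satisfying AX AF AG select: ∅.
States satisfying AG AX AF AG select: ∅.
s0 is reachable from s0 and violates AX AF AG select, so AG fails at s0.
s0 ∉ Sat(AG AX AF AG select).

No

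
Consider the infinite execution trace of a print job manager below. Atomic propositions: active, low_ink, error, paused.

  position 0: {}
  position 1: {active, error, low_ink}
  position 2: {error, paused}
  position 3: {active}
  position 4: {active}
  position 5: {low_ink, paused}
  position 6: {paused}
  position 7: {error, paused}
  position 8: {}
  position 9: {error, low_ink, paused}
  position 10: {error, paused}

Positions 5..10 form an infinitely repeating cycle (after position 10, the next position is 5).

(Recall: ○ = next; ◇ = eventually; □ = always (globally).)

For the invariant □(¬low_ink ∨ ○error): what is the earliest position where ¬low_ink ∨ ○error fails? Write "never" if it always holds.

5

Check ¬low_ink ∨ ○error at each position in order: 0 ✓, 1 ✓, 2 ✓, 3 ✓, 4 ✓.
At position 5 the labels are {low_ink, paused} and the next position 6 has {paused}, so ¬low_ink ∨ ○error is false there. This is the first violation.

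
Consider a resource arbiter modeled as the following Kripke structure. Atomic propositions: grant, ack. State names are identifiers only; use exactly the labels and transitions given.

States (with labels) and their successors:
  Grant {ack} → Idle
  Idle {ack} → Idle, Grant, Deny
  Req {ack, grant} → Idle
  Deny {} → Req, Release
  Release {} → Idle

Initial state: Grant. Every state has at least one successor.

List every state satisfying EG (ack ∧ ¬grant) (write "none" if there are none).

States satisfying ack ∧ ¬grant: {Grant, Idle}.
States satisfying EG (ack ∧ ¬grant): {Grant, Idle}.

{Grant, Idle}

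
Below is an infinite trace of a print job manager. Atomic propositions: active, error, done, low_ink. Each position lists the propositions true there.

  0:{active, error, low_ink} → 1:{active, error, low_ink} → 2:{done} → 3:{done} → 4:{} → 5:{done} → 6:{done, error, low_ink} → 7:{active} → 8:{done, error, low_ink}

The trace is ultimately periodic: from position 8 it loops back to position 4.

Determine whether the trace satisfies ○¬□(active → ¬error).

Holds

The position after 0 is 1; ¬□(active → ¬error) is true there.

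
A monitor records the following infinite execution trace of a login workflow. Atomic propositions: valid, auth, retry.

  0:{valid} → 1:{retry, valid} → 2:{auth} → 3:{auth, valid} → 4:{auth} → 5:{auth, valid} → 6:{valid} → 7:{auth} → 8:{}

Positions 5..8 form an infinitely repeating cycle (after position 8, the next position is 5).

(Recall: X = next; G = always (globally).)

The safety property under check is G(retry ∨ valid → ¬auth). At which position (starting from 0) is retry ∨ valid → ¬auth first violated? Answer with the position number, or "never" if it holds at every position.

Check retry ∨ valid → ¬auth at each position in order: 0 ✓, 1 ✓, 2 ✓.
At position 3 the labels are {auth, valid}, so retry ∨ valid → ¬auth is false there. This is the first violation.

3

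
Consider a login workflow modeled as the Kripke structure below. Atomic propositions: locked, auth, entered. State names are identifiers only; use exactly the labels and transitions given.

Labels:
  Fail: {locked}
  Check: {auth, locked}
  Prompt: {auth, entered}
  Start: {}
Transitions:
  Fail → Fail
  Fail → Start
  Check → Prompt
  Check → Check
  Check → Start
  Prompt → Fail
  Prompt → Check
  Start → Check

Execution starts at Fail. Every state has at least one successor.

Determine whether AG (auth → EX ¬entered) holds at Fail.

States satisfying auth → EX ¬entered: {Fail, Check, Prompt, Start}.
States satisfying AG (auth → EX ¬entered): {Fail, Check, Prompt, Start}.
Every state reachable from Fail satisfies auth → EX ¬entered.
Fail ∈ Sat(AG (auth → EX ¬entered)).

Yes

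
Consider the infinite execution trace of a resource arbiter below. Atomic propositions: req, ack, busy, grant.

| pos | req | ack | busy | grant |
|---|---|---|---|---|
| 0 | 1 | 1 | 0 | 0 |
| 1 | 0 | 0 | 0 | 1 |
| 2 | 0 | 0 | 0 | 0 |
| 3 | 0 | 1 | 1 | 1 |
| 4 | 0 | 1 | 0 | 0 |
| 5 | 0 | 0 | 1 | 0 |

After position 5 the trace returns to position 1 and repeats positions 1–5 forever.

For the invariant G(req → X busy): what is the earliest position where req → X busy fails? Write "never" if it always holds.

At position 0 the labels are {ack, req} and the next position 1 has {grant}, so req → X busy is false there. This is the first violation.

0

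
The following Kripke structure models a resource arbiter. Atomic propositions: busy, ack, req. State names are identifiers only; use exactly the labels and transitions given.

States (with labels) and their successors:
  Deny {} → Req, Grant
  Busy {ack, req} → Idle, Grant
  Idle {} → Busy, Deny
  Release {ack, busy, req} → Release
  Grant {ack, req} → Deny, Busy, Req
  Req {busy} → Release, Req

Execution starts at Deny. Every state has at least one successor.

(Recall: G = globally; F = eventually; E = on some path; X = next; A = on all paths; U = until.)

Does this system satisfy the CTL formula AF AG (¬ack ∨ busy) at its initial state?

States satisfying AG (¬ack ∨ busy): {Release, Req}.
States satisfying AF AG (¬ack ∨ busy): {Release, Req}.
There is a path from Deny along which AG (¬ack ∨ busy) never holds.
Deny ∉ Sat(AF AG (¬ack ∨ busy)).

Does not hold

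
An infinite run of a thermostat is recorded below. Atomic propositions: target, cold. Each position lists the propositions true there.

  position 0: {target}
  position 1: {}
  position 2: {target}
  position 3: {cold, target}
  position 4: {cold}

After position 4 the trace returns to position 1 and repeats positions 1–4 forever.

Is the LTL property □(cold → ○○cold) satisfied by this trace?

cold → ○○cold must hold at every position from 0 onward. It fails at position 3, so □(cold → ○○cold) is false.
Positions where cold holds: 3, 4.
Check ○○cold at each: 3→fails, 4→fails.

Violated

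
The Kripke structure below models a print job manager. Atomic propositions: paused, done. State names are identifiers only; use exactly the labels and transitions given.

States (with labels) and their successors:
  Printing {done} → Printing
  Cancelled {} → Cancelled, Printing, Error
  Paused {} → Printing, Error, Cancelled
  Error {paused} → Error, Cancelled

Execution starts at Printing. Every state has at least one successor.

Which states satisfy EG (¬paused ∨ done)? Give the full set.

States satisfying ¬paused ∨ done: {Printing, Cancelled, Paused}.
States satisfying EG (¬paused ∨ done): {Printing, Cancelled, Paused}.

{Printing, Cancelled, Paused}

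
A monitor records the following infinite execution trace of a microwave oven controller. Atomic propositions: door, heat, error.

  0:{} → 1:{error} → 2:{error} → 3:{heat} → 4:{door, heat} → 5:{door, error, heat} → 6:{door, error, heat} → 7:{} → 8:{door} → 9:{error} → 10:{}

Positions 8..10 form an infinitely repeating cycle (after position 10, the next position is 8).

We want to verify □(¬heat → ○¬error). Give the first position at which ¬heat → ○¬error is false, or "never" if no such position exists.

0

At position 0 the labels are {} and the next position 1 has {error}, so ¬heat → ○¬error is false there. This is the first violation.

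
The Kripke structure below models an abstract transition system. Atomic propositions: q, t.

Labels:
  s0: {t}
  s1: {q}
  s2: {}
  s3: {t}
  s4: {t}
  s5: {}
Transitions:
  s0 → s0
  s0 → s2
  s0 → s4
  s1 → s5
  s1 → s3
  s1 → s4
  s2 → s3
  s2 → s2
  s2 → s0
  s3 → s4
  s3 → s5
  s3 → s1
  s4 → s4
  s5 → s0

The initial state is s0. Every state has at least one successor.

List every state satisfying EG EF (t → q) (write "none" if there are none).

{s0, s1, s2, s3, s5}

States satisfying EF (t → q): {s0, s1, s2, s3, s5}.
States satisfying EG EF (t → q): {s0, s1, s2, s3, s5}.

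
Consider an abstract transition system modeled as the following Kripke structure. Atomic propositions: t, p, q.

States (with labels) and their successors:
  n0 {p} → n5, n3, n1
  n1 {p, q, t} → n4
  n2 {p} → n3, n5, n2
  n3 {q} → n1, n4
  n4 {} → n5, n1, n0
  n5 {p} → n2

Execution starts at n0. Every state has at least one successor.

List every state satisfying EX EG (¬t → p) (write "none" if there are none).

{n0, n2, n4, n5}

States satisfying EG (¬t → p): {n0, n2, n5}.
States satisfying EX EG (¬t → p): {n0, n2, n4, n5}.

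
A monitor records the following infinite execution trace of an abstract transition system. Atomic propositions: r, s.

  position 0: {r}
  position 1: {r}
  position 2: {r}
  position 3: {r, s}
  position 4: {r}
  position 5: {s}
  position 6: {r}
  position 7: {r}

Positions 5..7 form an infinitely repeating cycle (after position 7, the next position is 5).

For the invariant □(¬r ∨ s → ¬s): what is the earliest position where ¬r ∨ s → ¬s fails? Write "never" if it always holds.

Check ¬r ∨ s → ¬s at each position in order: 0 ✓, 1 ✓, 2 ✓.
At position 3 the labels are {r, s}, so ¬r ∨ s → ¬s is false there. This is the first violation.

3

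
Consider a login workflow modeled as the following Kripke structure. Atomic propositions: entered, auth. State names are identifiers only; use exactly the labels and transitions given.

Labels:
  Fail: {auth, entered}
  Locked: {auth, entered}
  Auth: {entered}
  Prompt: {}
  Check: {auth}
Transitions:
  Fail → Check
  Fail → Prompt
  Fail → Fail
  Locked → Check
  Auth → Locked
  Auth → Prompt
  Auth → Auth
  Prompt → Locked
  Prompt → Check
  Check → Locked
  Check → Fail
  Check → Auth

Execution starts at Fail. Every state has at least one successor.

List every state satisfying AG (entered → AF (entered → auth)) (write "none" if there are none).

none

States satisfying entered → AF (entered → auth): {Fail, Locked, Prompt, Check}.
States satisfying AG (entered → AF (entered → auth)): ∅.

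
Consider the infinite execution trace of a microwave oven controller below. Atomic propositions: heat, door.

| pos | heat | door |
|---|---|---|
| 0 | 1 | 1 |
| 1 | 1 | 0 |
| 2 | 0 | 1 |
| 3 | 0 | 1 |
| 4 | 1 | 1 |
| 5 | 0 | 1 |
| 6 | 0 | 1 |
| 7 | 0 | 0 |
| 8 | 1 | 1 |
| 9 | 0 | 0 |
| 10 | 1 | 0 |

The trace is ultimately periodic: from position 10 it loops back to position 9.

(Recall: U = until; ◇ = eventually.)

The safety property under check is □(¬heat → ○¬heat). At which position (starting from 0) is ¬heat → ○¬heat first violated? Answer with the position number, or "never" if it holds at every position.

Check ¬heat → ○¬heat at each position in order: 0 ✓, 1 ✓, 2 ✓.
At position 3 the labels are {door} and the next position 4 has {door, heat}, so ¬heat → ○¬heat is false there. This is the first violation.

3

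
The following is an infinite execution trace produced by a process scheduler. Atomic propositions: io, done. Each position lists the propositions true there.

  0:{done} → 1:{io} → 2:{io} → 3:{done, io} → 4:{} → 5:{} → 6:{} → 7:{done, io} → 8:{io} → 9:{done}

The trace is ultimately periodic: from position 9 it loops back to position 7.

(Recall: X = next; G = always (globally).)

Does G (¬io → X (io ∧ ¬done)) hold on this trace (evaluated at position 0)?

Violated

¬io → X (io ∧ ¬done) must hold at every position from 0 onward. It fails at position 4, so G (¬io → X (io ∧ ¬done)) is false.
Positions where ¬io holds: 0, 4, 5, 6, 9.
Check X (io ∧ ¬done) at each: 0→ok, 4→fails, 5→fails, 6→fails, 9→fails.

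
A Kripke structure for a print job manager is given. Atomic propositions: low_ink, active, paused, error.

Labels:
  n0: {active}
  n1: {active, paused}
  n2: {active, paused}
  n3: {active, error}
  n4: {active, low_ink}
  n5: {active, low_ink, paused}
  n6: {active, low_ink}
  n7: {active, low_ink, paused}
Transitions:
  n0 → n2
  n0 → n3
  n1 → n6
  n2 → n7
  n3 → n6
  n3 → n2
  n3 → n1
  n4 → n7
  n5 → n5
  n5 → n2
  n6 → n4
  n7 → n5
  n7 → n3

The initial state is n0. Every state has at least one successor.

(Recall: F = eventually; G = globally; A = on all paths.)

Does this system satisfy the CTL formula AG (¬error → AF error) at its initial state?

States satisfying ¬error → AF error: {n3}.
States satisfying AG (¬error → AF error): ∅.
n0 is reachable from n0 and violates ¬error → AF error, so AG fails at n0.
n0 ∉ Sat(AG (¬error → AF error)).

No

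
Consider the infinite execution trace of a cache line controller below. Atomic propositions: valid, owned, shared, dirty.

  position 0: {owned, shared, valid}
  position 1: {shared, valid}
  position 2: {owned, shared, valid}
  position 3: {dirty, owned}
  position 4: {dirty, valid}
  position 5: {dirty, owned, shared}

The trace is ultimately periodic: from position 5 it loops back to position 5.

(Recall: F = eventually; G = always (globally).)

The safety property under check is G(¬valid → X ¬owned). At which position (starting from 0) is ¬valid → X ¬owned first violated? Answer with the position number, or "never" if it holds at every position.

5

Check ¬valid → X ¬owned at each position in order: 0 ✓, 1 ✓, 2 ✓, 3 ✓, 4 ✓.
At position 5 the labels are {dirty, owned, shared} and the next position 5 has {dirty, owned, shared}, so ¬valid → X ¬owned is false there. This is the first violation.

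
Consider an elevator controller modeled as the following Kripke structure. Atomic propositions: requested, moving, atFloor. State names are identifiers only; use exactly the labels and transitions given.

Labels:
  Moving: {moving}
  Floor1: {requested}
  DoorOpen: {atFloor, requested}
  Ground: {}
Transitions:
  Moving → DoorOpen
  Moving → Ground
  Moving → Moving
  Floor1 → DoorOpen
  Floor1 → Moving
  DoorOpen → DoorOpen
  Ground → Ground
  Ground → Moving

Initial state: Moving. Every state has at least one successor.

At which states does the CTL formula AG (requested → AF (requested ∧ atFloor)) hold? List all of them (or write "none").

States satisfying requested → AF (requested ∧ atFloor): {Moving, DoorOpen, Ground}.
States satisfying AG (requested → AF (requested ∧ atFloor)): {Moving, DoorOpen, Ground}.

{Moving, DoorOpen, Ground}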